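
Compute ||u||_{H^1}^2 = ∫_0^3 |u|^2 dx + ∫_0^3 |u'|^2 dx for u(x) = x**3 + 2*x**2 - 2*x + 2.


||u||_{H^1}^2 = 59529/35

The H^1 norm (squared) on an interval (0, L) is
  ||u||_{H^1}^2 = ∫_0^L u(x)^2 dx + ∫_0^L u'(x)^2 dx.
Compute u'(x) = 3*x**2 + 4*x - 2.
Then u(x)^2 = x**6 + 4*x**5 - 4*x**3 + 12*x**2 - 8*x + 4 and u'(x)^2 = 9*x**4 + 24*x**3 + 4*x**2 - 16*x + 4.
Integrate each monomial from 0 to 3 using ∫_0^3 c·x^n dx = c·3^(n+1)/(n+1):
  ∫_0^3 u(x)^2 dx = ∫_0^3 (x^6 + 4*x^5 - 4*x^3 + 12*x^2 - 8*x + 4) dx. Term by term:
    ∫_0^3 x^6 dx = 2187/7;  ∫_0^3 4*x^5 dx = 486;  ∫_0^3 -4*x^3 dx = -81;
    ∫_0^3 12*x^2 dx = 108;  ∫_0^3 -8*x dx = -36;  ∫_0^3 4 dx = 12.
  Sum: 2187/7 + 486 − 81 + 108 − 36 + 12 = 5610/7.
  ∫_0^3 u'(x)^2 dx = ∫_0^3 (9*x^4 + 24*x^3 + 4*x^2 - 16*x + 4) dx. Term by term:
    ∫_0^3 9*x^4 dx = 2187/5;  ∫_0^3 24*x^3 dx = 486;  ∫_0^3 4*x^2 dx = 36;
    ∫_0^3 -16*x dx = -72;  ∫_0^3 4 dx = 12.
  Sum: 2187/5 + 486 + 36 − 72 + 12 = 4497/5.
Adding: ||u||_{H^1}^2 = 5610/7 + 4497/5 = 59529/35.


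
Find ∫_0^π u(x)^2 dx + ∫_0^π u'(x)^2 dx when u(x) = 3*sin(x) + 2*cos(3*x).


||u||_{H^1(0,π)}^2 = 29*π

u'(x) = -6*sin(3*x) + 3*cos(x).
Expand u² and (u')² and integrate term by term on (0, π), using: for integers n ≥ 1, ∫_0^π sin²(nx) dx = ∫_0^π cos²(nx) dx = π/2; for n ≠ n', ∫_0^π sin(nx)sin(n'x) dx = ∫_0^π cos(nx)cos(n'x) dx = 0; and by product-to-sum, ∫_0^π sin(nx)cos(n'x) dx = ½∫_0^π [sin((n+n')x) + sin((n−n')x)] dx, which is 0 when n+n' is even and 2n/(n²−n'²) when n+n' is odd (it need not vanish on (0, π)).
  u² squared terms: (2)²·∫cos(3x)² dx = 4·π/2 = 2*π;  (3)²·∫sin(x)² dx = 9·π/2 = 9*π/2.
  u² cross terms: 2·(2)·(3)·∫cos(3x)·sin(x) dx = 12·(0) = 0.
  So ∫_0^π u² dx = 2*π + 9*π/2 + 0 = 13*π/2.
  (u')² squared terms: (-6)²·∫sin(3x)² dx = 36·π/2 = 18*π;  (3)²·∫cos(x)² dx = 9·π/2 = 9*π/2.
  (u')² cross terms: 2·(-6)·(3)·∫sin(3x)·cos(x) dx = -36·(0) = 0.
  So ∫_0^π (u')² dx = 18*π + 9*π/2 + 0 = 45*π/2.
||u||_{H^1}^2 = (13*π/2) + (45*π/2) = 29*π.


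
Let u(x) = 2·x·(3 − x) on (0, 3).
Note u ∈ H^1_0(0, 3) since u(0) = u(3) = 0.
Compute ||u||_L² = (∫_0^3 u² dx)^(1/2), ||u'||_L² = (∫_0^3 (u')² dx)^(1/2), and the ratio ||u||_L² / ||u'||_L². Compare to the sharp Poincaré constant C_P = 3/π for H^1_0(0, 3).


||u||_L² / ||u'||_L² = 3*sqrt(10)/10 < C_P = 3/π.

u(x) = 2·x·(3 − x), so u'(x) = 6 - 4*x.
u(x) = 2·x·(3 − x) vanishes at x = 0 and x = 3, so u ∈ H^1_0(0, 3). Differentiate via the product rule and integrate the resulting polynomials term by term.
  ∫_0^3 u² dx = ∫_0^3 (4*x^4 - 24*x^3 + 36*x^2) dx. Term by term:
    ∫_0^3 4*x^4 dx = 972/5;  ∫_0^3 -24*x^3 dx = -486;  ∫_0^3 36*x^2 dx = 324.
  Sum: 972/5 − 486 + 324 = 162/5.
  ∫_0^3 (u')² dx = ∫_0^3 (16*x^2 - 48*x + 36) dx. Term by term:
    ∫_0^3 16*x^2 dx = 144;  ∫_0^3 -48*x dx = -216;  ∫_0^3 36 dx = 108.
  Sum: 144 − 216 + 108 = 36.
∫_0^3 u² dx = 162/5, so ||u||_L² = 9*sqrt(10)/5.
∫_0^3 (u')² dx = 36, so ||u'||_L² = 6.
Ratio ||u||_L² / ||u'||_L² = 3*sqrt(10)/10.
Sharp Poincaré constant on H^1_0(0, 3) is C_P = L/π = 3/π, achieved by sin(π/3·x).
A polynomial bump cannot attain the sharp Poincaré constant (only the first sine eigenfunction does), so the ratio is strictly less than C_P, consistent with ||u||_L² ≤ C_P ||u'||_L².


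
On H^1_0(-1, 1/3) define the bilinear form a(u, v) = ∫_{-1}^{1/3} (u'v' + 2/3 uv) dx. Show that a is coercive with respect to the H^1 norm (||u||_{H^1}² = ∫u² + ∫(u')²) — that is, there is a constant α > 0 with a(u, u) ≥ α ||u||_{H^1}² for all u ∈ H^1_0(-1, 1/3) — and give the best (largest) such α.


α = (32 + 27*π^2)/(3*(16 + 9*π^2))

Coercivity of a(·,·) on H^1_0(-1, 1/3) means a(u, u) ≥ α ||u||_{H^1}² for every u ∈ H^1_0.
The interval has length L = 4/3, and Poincaré/coercivity depend only on L. Here a(u, u) = ∫(u')² + (2/3)·∫u².
Here 0 < c = 2/3 < 1. The condition a(u,u) ≥ α||u||_{H^1}² reads (1−α)∫(u')² ≥ (α−c)∫u². Any admissible α is ≤ 1 (rapidly oscillating u have ∫u²/∫(u')² → 0), and α = 1 would force 0 ≥ (1−c)∫u², impossible since c < 1; so 1−α > 0. By the sharp Poincaré inequality on H^1_0 of an interval of length L, ∫(u')² ≥ (π/L)²∫u² with equality for the first sine mode sin(π(x−x₀)/L) (x₀ the left endpoint), so the inequality holds for all u iff (1−α)(π/L)² ≥ α − c, i.e. α ≤ ((π/L)² + c)/((π/L)² + 1) = (1 + c(L/π)²)/(1 + (L/π)²). With (π/L)² = 9*π^2/16 and c = 2/3, the largest admissible constant is α = ((π/L)² + c)/((π/L)² + 1).
Simplifying, α = (32 + 27*π^2)/(3*(16 + 9*π^2)).


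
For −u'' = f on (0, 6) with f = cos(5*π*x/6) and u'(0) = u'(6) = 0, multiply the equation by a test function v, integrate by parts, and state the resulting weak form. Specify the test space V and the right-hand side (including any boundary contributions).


V = H^1(0, 6) (no boundary constraint on v; u is determined up to an additive constant); weak form: ∫_0^6 u'v' dx = ∫_0^6 (cos(5*π*x/6)) v dx for all v ∈ V.

Multiply both sides by a test function v and integrate from 0 to 6:
  ∫_0^6 −u''(x) v(x) dx = ∫_0^6 f(x) v(x) dx.
Integrate the LHS by parts once:
  ∫_0^6 −u'' v dx = −[u'(x) v(x)]_0^6 + ∫_0^6 u'(x) v'(x) dx.
Thus ∫_0^6 u'(x) v'(x) dx = ∫_0^6 f(x) v(x) dx + [u'(x) v(x)]_0^6.
Choose V so that boundary terms are either known or forced to vanish.
u has homogeneous Neumann: u'(0) = u'(6) = 0. So [u' v]_0^6 = 0·v(6) − 0·v(0) = 0 for any v; take V = H^1(0, 6).
Weak formulation: find u (satisfying any essential BC) such that ∫_0^6 u'(x) v'(x) dx = ∫_0^6 f v dx for all v ∈ V (homogeneous Neumann, so boundary terms vanish).
Substituting f(x) = cos(5*π*x/6), the right-hand side is ∫_0^6 (cos(5*π*x/6)) v dx.
Compatibility check (pure Neumann): taking v ≡ 1 ∈ V gives 0 = ∫_0^6 f dx + (0) − (0), i.e. ∫_0^6 f dx must equal u'(0) − u'(6) = 0. Indeed ∫_0^6 (cos(5*π*x/6)) dx = 0, so the data are compatible. The solution is then unique only up to an additive constant (fix it e.g. by requiring ∫_0^6 u dx = 0).


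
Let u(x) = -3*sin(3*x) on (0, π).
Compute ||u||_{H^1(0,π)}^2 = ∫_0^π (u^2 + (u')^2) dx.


||u||_{H^1(0,π)}^2 = 45*π

u'(x) = -9*cos(3*x).
Expand u² and (u')² and integrate term by term on (0, π), using: for integers n ≥ 1, ∫_0^π sin²(nx) dx = ∫_0^π cos²(nx) dx = π/2; for n ≠ n', ∫_0^π sin(nx)sin(n'x) dx = ∫_0^π cos(nx)cos(n'x) dx = 0; and by product-to-sum, ∫_0^π sin(nx)cos(n'x) dx = ½∫_0^π [sin((n+n')x) + sin((n−n')x)] dx, which is 0 when n+n' is even and 2n/(n²−n'²) when n+n' is odd (it need not vanish on (0, π)).
  u² squared terms: (-3)²·∫sin(3x)² dx = 9·π/2 = 9*π/2.
  So ∫_0^π u² dx = 9*π/2.
  (u')² squared terms: (-9)²·∫cos(3x)² dx = 81·π/2 = 81*π/2.
  So ∫_0^π (u')² dx = 81*π/2.
||u||_{H^1}^2 = (9*π/2) + (81*π/2) = 45*π.


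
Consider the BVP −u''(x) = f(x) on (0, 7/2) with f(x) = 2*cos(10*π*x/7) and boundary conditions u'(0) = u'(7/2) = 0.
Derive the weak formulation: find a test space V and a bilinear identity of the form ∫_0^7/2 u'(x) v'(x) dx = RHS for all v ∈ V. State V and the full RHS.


V = H^1(0, 7/2) (no boundary constraint on v; u is determined up to an additive constant); weak form: ∫_0^7/2 u'v' dx = ∫_0^7/2 (2*cos(10*π*x/7)) v dx for all v ∈ V.

Multiply both sides by a test function v and integrate from 0 to 7/2:
  ∫_0^7/2 −u''(x) v(x) dx = ∫_0^7/2 f(x) v(x) dx.
Integrate the LHS by parts once:
  ∫_0^7/2 −u'' v dx = −[u'(x) v(x)]_0^7/2 + ∫_0^7/2 u'(x) v'(x) dx.
Thus ∫_0^7/2 u'(x) v'(x) dx = ∫_0^7/2 f(x) v(x) dx + [u'(x) v(x)]_0^7/2.
Choose V so that boundary terms are either known or forced to vanish.
u has homogeneous Neumann: u'(0) = u'(7/2) = 0. So [u' v]_0^7/2 = 0·v(7/2) − 0·v(0) = 0 for any v; take V = H^1(0, 7/2).
Weak formulation: find u (satisfying any essential BC) such that ∫_0^7/2 u'(x) v'(x) dx = ∫_0^7/2 f v dx for all v ∈ V (homogeneous Neumann, so boundary terms vanish).
Substituting f(x) = 2*cos(10*π*x/7), the right-hand side is ∫_0^7/2 (2*cos(10*π*x/7)) v dx.
Compatibility check (pure Neumann): taking v ≡ 1 ∈ V gives 0 = ∫_0^7/2 f dx + (0) − (0), i.e. ∫_0^7/2 f dx must equal u'(0) − u'(7/2) = 0. Indeed ∫_0^7/2 (2*cos(10*π*x/7)) dx = 0, so the data are compatible. The solution is then unique only up to an additive constant (fix it e.g. by requiring ∫_0^7/2 u dx = 0).


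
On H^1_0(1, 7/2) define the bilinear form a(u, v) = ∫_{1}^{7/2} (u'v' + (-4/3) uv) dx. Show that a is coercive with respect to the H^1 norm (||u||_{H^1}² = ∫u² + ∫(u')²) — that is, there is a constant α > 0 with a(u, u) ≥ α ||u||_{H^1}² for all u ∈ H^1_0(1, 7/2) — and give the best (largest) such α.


α = 4*(-25 + 3*π^2)/(3*(25 + 4*π^2))

Coercivity of a(·,·) on H^1_0(1, 7/2) means a(u, u) ≥ α ||u||_{H^1}² for every u ∈ H^1_0.
The interval has length L = 5/2, and Poincaré/coercivity depend only on L. Here a(u, u) = ∫(u')² + (-4/3)·∫u².
Here c = -4/3 < 0 with |c| < (π/L)² = 4*π^2/25, so coercivity still holds. The condition a(u,u) ≥ α||u||_{H^1}² reads (1−α)∫(u')² ≥ (α−c)∫u². Any admissible α is ≤ 1 (rapidly oscillating u have ∫u²/∫(u')² → 0), and α = 1 would force 0 ≥ (1−c)∫u², impossible since c < 1; so 1−α > 0. By the sharp Poincaré inequality on H^1_0 of an interval of length L, ∫(u')² ≥ (π/L)²∫u² with equality for the first sine mode sin(π(x−x₀)/L) (x₀ the left endpoint), so the inequality holds for all u iff (1−α)(π/L)² ≥ α − c, i.e. α ≤ ((π/L)² + c)/((π/L)² + 1) = (1 + c(L/π)²)/(1 + (L/π)²). (Direct route, valid since c ≤ 0: Poincaré gives c∫u² ≥ c(L/π)²∫(u')², so a(u,u) ≥ (1 + c(L/π)²)∫(u')², while ||u||_{H^1}² ≤ (1 + (L/π)²)∫(u')²; dividing yields the same α.) With (π/L)² = 4*π^2/25 and c = -4/3, the largest admissible constant is α = ((π/L)² + c)/((π/L)² + 1).
Simplifying, α = 4*(-25 + 3*π^2)/(3*(25 + 4*π^2)).


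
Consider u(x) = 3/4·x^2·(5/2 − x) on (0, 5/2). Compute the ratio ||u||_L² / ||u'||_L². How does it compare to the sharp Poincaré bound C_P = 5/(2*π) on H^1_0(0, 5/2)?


||u||_L² / ||u'||_L² = 5*sqrt(14)/28 < C_P = 5/(2*π).

u(x) = 3/4·x^2·(5/2 − x), so u'(x) = 3*x*(5 - 3*x)/4.
u(x) = 3/4·x^2·(5/2 − x) vanishes at x = 0 and x = 5/2, so u ∈ H^1_0(0, 5/2). Differentiate via the product rule and integrate the resulting polynomials term by term.
  ∫_0^5/2 u² dx = ∫_0^5/2 (9*x^6/16 - 45*x^5/16 + 225*x^4/64) dx. Term by term:
    ∫_0^5/2 9*x^6/16 dx = 703125/14336;  ∫_0^5/2 -45*x^5/16 dx = -234375/2048;  ∫_0^5/2 225*x^4/64 dx = 140625/2048.
  Sum: 703125/14336 − 234375/2048 + 140625/2048 = 46875/14336.
  ∫_0^5/2 (u')² dx = ∫_0^5/2 (81*x^4/16 - 135*x^3/8 + 225*x^2/16) dx. Term by term:
    ∫_0^5/2 81*x^4/16 dx = 50625/512;  ∫_0^5/2 -135*x^3/8 dx = -84375/512;  ∫_0^5/2 225*x^2/16 dx = 9375/128.
  Sum: 50625/512 − 84375/512 + 9375/128 = 1875/256.
∫_0^5/2 u² dx = 46875/14336, so ||u||_L² = 125*sqrt(42)/448.
∫_0^5/2 (u')² dx = 1875/256, so ||u'||_L² = 25*sqrt(3)/16.
Ratio ||u||_L² / ||u'||_L² = 5*sqrt(14)/28.
Sharp Poincaré constant on H^1_0(0, 5/2) is C_P = L/π = 5/(2*π), achieved by sin(2*π/5·x).
A polynomial bump cannot attain the sharp Poincaré constant (only the first sine eigenfunction does), so the ratio is strictly less than C_P, consistent with ||u||_L² ≤ C_P ||u'||_L².


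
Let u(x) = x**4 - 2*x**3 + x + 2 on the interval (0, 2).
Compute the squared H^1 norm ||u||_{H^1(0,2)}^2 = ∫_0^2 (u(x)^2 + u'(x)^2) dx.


||u||_{H^1}^2 = 7246/315

The H^1 norm (squared) on an interval (0, L) is
  ||u||_{H^1}^2 = ∫_0^L u(x)^2 dx + ∫_0^L u'(x)^2 dx.
Compute u'(x) = 4*x**3 - 6*x**2 + 1.
Then u(x)^2 = x**8 - 4*x**7 + 4*x**6 + 2*x**5 - 8*x**3 + x**2 + 4*x + 4 and u'(x)^2 = 16*x**6 - 48*x**5 + 36*x**4 + 8*x**3 - 12*x**2 + 1.
Integrate each monomial from 0 to 2 using ∫_0^2 c·x^n dx = c·2^(n+1)/(n+1):
  ∫_0^2 u(x)^2 dx = ∫_0^2 (x^8 - 4*x^7 + 4*x^6 + 2*x^5 - 8*x^3 + x^2 + 4*x + 4) dx. Term by term:
    ∫_0^2 x^8 dx = 512/9;  ∫_0^2 -4*x^7 dx = -128;  ∫_0^2 4*x^6 dx = 512/7;
    ∫_0^2 2*x^5 dx = 64/3;  ∫_0^2 -8*x^3 dx = -32;  ∫_0^2 x^2 dx = 8/3;
    ∫_0^2 4*x dx = 8;  ∫_0^2 4 dx = 8.
  Sum: 512/9 − 128 + 512/7 + 64/3 − 32 + 8/3 + 8 + 8 = 632/63.
  ∫_0^2 u'(x)^2 dx = ∫_0^2 (16*x^6 - 48*x^5 + 36*x^4 + 8*x^3 - 12*x^2 + 1) dx. Term by term:
    ∫_0^2 16*x^6 dx = 2048/7;  ∫_0^2 -48*x^5 dx = -512;  ∫_0^2 36*x^4 dx = 1152/5;
    ∫_0^2 8*x^3 dx = 32;  ∫_0^2 -12*x^2 dx = -32;  ∫_0^2 1 dx = 2.
  Sum: 2048/7 − 512 + 1152/5 + 32 − 32 + 2 = 454/35.
Adding: ||u||_{H^1}^2 = 632/63 + 454/35 = 7246/315.


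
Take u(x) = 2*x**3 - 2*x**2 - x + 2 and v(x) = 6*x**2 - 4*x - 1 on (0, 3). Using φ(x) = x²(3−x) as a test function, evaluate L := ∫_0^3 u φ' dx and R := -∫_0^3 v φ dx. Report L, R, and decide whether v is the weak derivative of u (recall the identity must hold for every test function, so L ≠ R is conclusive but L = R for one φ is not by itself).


LHS = -1809/20, RHS = -1809/20. Yes, v = u' weakly.

u(x) = 2*x**3 - 2*x**2 - x + 2, classical derivative u'(x) = 6*x**2 - 4*x - 1.
φ(x) = x²(3−x), so φ'(x) = 3*x*(2 - x).
Note φ(0) = φ(3) = 0, so the boundary term u·φ vanishes.
LHS = ∫_0^3 u(x) φ'(x) dx = ∫_0^3 (-6*x^5 + 18*x^4 - 9*x^3 - 12*x^2 + 12*x) dx. Term by term:
  ∫_0^3 -6*x^5 dx = -729;  ∫_0^3 18*x^4 dx = 4374/5;  ∫_0^3 -9*x^3 dx = -729/4;
  ∫_0^3 -12*x^2 dx = -108;  ∫_0^3 12*x dx = 54.
Sum: -729 + 4374/5 − 729/4 − 108 + 54 = -1809/20.
So LHS = -1809/20.
∫_0^3 v(x) φ(x) dx = ∫_0^3 (-6*x^5 + 22*x^4 - 11*x^3 - 3*x^2) dx. Term by term:
  ∫_0^3 -6*x^5 dx = -729;  ∫_0^3 22*x^4 dx = 5346/5;  ∫_0^3 -11*x^3 dx = -891/4;
  ∫_0^3 -3*x^2 dx = -27.
Sum: -729 + 5346/5 − 891/4 − 27 = 1809/20.
So RHS = -∫_0^3 v(x) φ(x) dx = -1809/20.
LHS = RHS, so the identity holds for this test φ.
Moreover u is smooth here and v(x) = u'(x) = 6*x**2 - 4*x - 1 pointwise, so the identity holds for every test function. Hence v is the weak derivative of u.


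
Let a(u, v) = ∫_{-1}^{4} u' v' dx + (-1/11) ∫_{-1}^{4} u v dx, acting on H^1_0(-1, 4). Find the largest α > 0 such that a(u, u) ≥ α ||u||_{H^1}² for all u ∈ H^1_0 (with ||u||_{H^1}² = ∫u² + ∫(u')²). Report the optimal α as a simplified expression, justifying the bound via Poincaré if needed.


α = (-25/11 + π^2)/(π^2 + 25)

Coercivity of a(·,·) on H^1_0(-1, 4) means a(u, u) ≥ α ||u||_{H^1}² for every u ∈ H^1_0.
The interval has length L = 5, and Poincaré/coercivity depend only on L. Here a(u, u) = ∫(u')² + (-1/11)·∫u².
Here c = -1/11 < 0 with |c| < (π/L)² = π^2/25, so coercivity still holds. The condition a(u,u) ≥ α||u||_{H^1}² reads (1−α)∫(u')² ≥ (α−c)∫u². Any admissible α is ≤ 1 (rapidly oscillating u have ∫u²/∫(u')² → 0), and α = 1 would force 0 ≥ (1−c)∫u², impossible since c < 1; so 1−α > 0. By the sharp Poincaré inequality on H^1_0 of an interval of length L, ∫(u')² ≥ (π/L)²∫u² with equality for the first sine mode sin(π(x−x₀)/L) (x₀ the left endpoint), so the inequality holds for all u iff (1−α)(π/L)² ≥ α − c, i.e. α ≤ ((π/L)² + c)/((π/L)² + 1) = (1 + c(L/π)²)/(1 + (L/π)²). (Direct route, valid since c ≤ 0: Poincaré gives c∫u² ≥ c(L/π)²∫(u')², so a(u,u) ≥ (1 + c(L/π)²)∫(u')², while ||u||_{H^1}² ≤ (1 + (L/π)²)∫(u')²; dividing yields the same α.) With (π/L)² = π^2/25 and c = -1/11, the largest admissible constant is α = ((π/L)² + c)/((π/L)² + 1).
Simplifying, α = (-25/11 + π^2)/(π^2 + 25).


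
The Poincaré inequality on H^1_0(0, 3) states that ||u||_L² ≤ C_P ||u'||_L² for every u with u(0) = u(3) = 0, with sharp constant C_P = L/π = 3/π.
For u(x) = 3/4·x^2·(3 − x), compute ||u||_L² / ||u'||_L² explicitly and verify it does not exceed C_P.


||u||_L² / ||u'||_L² = 3*sqrt(14)/14 < C_P = 3/π.

u(x) = 3/4·x^2·(3 − x), so u'(x) = 9*x*(2 - x)/4.
u(x) = 3/4·x^2·(3 − x) vanishes at x = 0 and x = 3, so u ∈ H^1_0(0, 3). Differentiate via the product rule and integrate the resulting polynomials term by term.
  ∫_0^3 u² dx = ∫_0^3 (9*x^6/16 - 27*x^5/8 + 81*x^4/16) dx. Term by term:
    ∫_0^3 9*x^6/16 dx = 19683/112;  ∫_0^3 -27*x^5/8 dx = -6561/16;  ∫_0^3 81*x^4/16 dx = 19683/80.
  Sum: 19683/112 − 6561/16 + 19683/80 = 6561/560.
  ∫_0^3 (u')² dx = ∫_0^3 (81*x^4/16 - 81*x^3/4 + 81*x^2/4) dx. Term by term:
    ∫_0^3 81*x^4/16 dx = 19683/80;  ∫_0^3 -81*x^3/4 dx = -6561/16;  ∫_0^3 81*x^2/4 dx = 729/4.
  Sum: 19683/80 − 6561/16 + 729/4 = 729/40.
∫_0^3 u² dx = 6561/560, so ||u||_L² = 81*sqrt(35)/140.
∫_0^3 (u')² dx = 729/40, so ||u'||_L² = 27*sqrt(10)/20.
Ratio ||u||_L² / ||u'||_L² = 3*sqrt(14)/14.
Sharp Poincaré constant on H^1_0(0, 3) is C_P = L/π = 3/π, achieved by sin(π/3·x).
A polynomial bump cannot attain the sharp Poincaré constant (only the first sine eigenfunction does), so the ratio is strictly less than C_P, consistent with ||u||_L² ≤ C_P ||u'||_L².


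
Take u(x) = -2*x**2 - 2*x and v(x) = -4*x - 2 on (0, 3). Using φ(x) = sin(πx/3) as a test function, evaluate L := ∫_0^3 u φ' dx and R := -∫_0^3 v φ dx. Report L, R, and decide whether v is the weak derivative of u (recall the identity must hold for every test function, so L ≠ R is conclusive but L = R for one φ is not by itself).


LHS = 48/π, RHS = 48/π. Yes, v = u' weakly.

u(x) = -2*x**2 - 2*x, classical derivative u'(x) = -4*x - 2.
φ(x) = sin(πx/3), so φ'(x) = π*cos(π*x/3)/3.
Note φ(0) = φ(3) = 0, so the boundary term u·φ vanishes.
LHS = ∫_0^3 u(x) φ'(x) dx = ∫_0^3 (-2*π*x^2*cos(π*x/3)/3 - 2*π*x*cos(π*x/3)/3) dx. Term by term:
  ∫_0^3 -2*π*x*cos(π*x/3)/3 dx = 12/π;  ∫_0^3 -2*π*x^2*cos(π*x/3)/3 dx = 36/π.
Sum: 12/π + 36/π = 48/π.
So LHS = 48/π.
∫_0^3 v(x) φ(x) dx = ∫_0^3 (-4*x*sin(π*x/3) - 2*sin(π*x/3)) dx. Term by term:
  ∫_0^3 -2*sin(π*x/3) dx = -12/π;  ∫_0^3 -4*x*sin(π*x/3) dx = -36/π.
Sum: -12/π − 36/π = -48/π.
So RHS = -∫_0^3 v(x) φ(x) dx = 48/π.
LHS = RHS, so the identity holds for this test φ.
Moreover u is smooth here and v(x) = u'(x) = -4*x - 2 pointwise, so the identity holds for every test function. Hence v is the weak derivative of u.


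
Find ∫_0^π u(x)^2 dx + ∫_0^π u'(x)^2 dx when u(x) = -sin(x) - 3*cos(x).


||u||_{H^1(0,π)}^2 = 10*π

u'(x) = 3*sin(x) - cos(x).
Expand u² and (u')² and integrate term by term on (0, π), using: for integers n ≥ 1, ∫_0^π sin²(nx) dx = ∫_0^π cos²(nx) dx = π/2; for n ≠ n', ∫_0^π sin(nx)sin(n'x) dx = ∫_0^π cos(nx)cos(n'x) dx = 0; and by product-to-sum, ∫_0^π sin(nx)cos(n'x) dx = ½∫_0^π [sin((n+n')x) + sin((n−n')x)] dx, which is 0 when n+n' is even and 2n/(n²−n'²) when n+n' is odd (it need not vanish on (0, π)).
  u² squared terms: (-1)²·∫sin(x)² dx = 1·π/2 = π/2;  (-3)²·∫cos(x)² dx = 9·π/2 = 9*π/2.
  u² cross terms: 2·(-1)·(-3)·∫sin(x)·cos(x) dx = 6·(0) = 0.
  So ∫_0^π u² dx = π/2 + 9*π/2 + 0 = 5*π.
  (u')² squared terms: (-1)²·∫cos(x)² dx = 1·π/2 = π/2;  (3)²·∫sin(x)² dx = 9·π/2 = 9*π/2.
  (u')² cross terms: 2·(-1)·(3)·∫cos(x)·sin(x) dx = -6·(0) = 0.
  So ∫_0^π (u')² dx = π/2 + 9*π/2 + 0 = 5*π.
||u||_{H^1}^2 = (5*π) + (5*π) = 10*π.


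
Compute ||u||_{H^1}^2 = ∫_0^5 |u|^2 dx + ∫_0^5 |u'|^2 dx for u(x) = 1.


||u||_{H^1}^2 = 5

The H^1 norm (squared) on an interval (0, L) is
  ||u||_{H^1}^2 = ∫_0^L u(x)^2 dx + ∫_0^L u'(x)^2 dx.
Compute u'(x) = 0.
Then u(x)^2 = 1 and u'(x)^2 = 0.
Integrate each monomial from 0 to 5 using ∫_0^5 c·x^n dx = c·5^(n+1)/(n+1):
  ∫_0^5 u(x)^2 dx = ∫_0^5 (1) dx. Term by term:
    ∫_0^5 1 dx = 5.
  ∫_0^5 u'(x)^2 dx = ∫_0^5 (0) dx. Term by term:
    ∫_0^5 0 dx = 0.
Adding: ||u||_{H^1}^2 = 5 + 0 = 5.


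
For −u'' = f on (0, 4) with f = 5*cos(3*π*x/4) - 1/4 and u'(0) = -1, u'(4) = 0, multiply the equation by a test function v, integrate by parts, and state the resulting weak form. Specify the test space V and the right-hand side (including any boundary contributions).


V = H^1(0, 4) (v unrestricted at boundary; u is determined up to an additive constant); weak form: ∫_0^4 u'v' dx = ∫_0^4 (5*cos(3*π*x/4) - 1/4) v dx + v(0) for all v ∈ V.

Multiply both sides by a test function v and integrate from 0 to 4:
  ∫_0^4 −u''(x) v(x) dx = ∫_0^4 f(x) v(x) dx.
Integrate the LHS by parts once:
  ∫_0^4 −u'' v dx = −[u'(x) v(x)]_0^4 + ∫_0^4 u'(x) v'(x) dx.
Thus ∫_0^4 u'(x) v'(x) dx = ∫_0^4 f(x) v(x) dx + [u'(x) v(x)]_0^4.
Choose V so that boundary terms are either known or forced to vanish.
u has inhomogeneous Neumann u'(0) = -1, u'(4) = 0. [u' v]_0^4 = (0)·v(4) − (-1)·v(0) = v(0). Take V = H^1(0, 4); boundary term becomes part of RHS.
Weak formulation: find u (satisfying any essential BC) such that ∫_0^4 u'(x) v'(x) dx = ∫_0^4 f v dx + v(0) for all v ∈ V (Neumann data are natural BCs: they enter the RHS as boundary terms).
Substituting f(x) = 5*cos(3*π*x/4) - 1/4, the right-hand side is ∫_0^4 (5*cos(3*π*x/4) - 1/4) v dx + v(0).
Compatibility check (pure Neumann): taking v ≡ 1 ∈ V gives 0 = ∫_0^4 f dx + (0) − (-1), i.e. ∫_0^4 f dx must equal u'(0) − u'(4) = -1. Indeed ∫_0^4 (5*cos(3*π*x/4) - 1/4) dx = -1, so the data are compatible. The solution is then unique only up to an additive constant (fix it e.g. by requiring ∫_0^4 u dx = 0).


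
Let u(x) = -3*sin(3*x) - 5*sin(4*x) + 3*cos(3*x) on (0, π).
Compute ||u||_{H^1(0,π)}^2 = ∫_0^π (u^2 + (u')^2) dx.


||u||_{H^1(0,π)}^2 = -2400/7 + 605*π/2

u'(x) = -9*sin(3*x) - 9*cos(3*x) - 20*cos(4*x).
Expand u² and (u')² and integrate term by term on (0, π), using: for integers n ≥ 1, ∫_0^π sin²(nx) dx = ∫_0^π cos²(nx) dx = π/2; for n ≠ n', ∫_0^π sin(nx)sin(n'x) dx = ∫_0^π cos(nx)cos(n'x) dx = 0; and by product-to-sum, ∫_0^π sin(nx)cos(n'x) dx = ½∫_0^π [sin((n+n')x) + sin((n−n')x)] dx, which is 0 when n+n' is even and 2n/(n²−n'²) when n+n' is odd (it need not vanish on (0, π)).
  u² squared terms: (-5)²·∫sin(4x)² dx = 25·π/2 = 25*π/2;  (-3)²·∫sin(3x)² dx = 9·π/2 = 9*π/2;  (3)²·∫cos(3x)² dx = 9·π/2 = 9*π/2.
  u² cross terms: 2·(-5)·(-3)·∫sin(4x)·sin(3x) dx = 30·(0) = 0;  2·(-5)·(3)·∫sin(4x)·cos(3x) dx = -30·(8/7) = -240/7;  2·(-3)·(3)·∫sin(3x)·cos(3x) dx = -18·(0) = 0.
  So ∫_0^π u² dx = 25*π/2 + 9*π/2 + 9*π/2 + 0 − 240/7 + 0 = -240/7 + 43*π/2.
  (u')² squared terms: (-20)²·∫cos(4x)² dx = 400·π/2 = 200*π;  (-9)²·∫cos(3x)² dx = 81·π/2 = 81*π/2;  (-9)²·∫sin(3x)² dx = 81·π/2 = 81*π/2.
  (u')² cross terms: 2·(-20)·(-9)·∫cos(4x)·cos(3x) dx = 360·(0) = 0;  2·(-20)·(-9)·∫cos(4x)·sin(3x) dx = 360·(-6/7) = -2160/7;  2·(-9)·(-9)·∫cos(3x)·sin(3x) dx = 162·(0) = 0.
  So ∫_0^π (u')² dx = 200*π + 81*π/2 + 81*π/2 + 0 − 2160/7 + 0 = -2160/7 + 281*π.
||u||_{H^1}^2 = (-240/7 + 43*π/2) + (-2160/7 + 281*π) = -2400/7 + 605*π/2.


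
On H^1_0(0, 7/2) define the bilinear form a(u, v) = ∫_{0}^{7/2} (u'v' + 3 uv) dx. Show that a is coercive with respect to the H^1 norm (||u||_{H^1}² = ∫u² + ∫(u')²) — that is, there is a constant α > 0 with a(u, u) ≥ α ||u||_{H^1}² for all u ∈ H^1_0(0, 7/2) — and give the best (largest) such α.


α = 1

Coercivity of a(·,·) on H^1_0(0, 7/2) means a(u, u) ≥ α ||u||_{H^1}² for every u ∈ H^1_0.
The interval has length L = 7/2, and Poincaré/coercivity depend only on L. Here a(u, u) = ∫(u')² + (3)·∫u².
Here c = 3 ≥ 1, so a(u,u) = ∫(u')² + c∫u² ≥ ∫(u')² + ∫u² = ||u||_{H^1}², i.e. α = 1 works. No larger α is possible: a(u,u) ≥ α||u||_{H^1}² means (1−α)∫(u')² ≥ (α−c)∫u², and for the modes u_n = sin(nπ(x−x₀)/L) (x₀ the left endpoint) one has ∫u_n²/∫(u_n')² = (L/(nπ))² → 0, so a(u_n,u_n)/||u_n||_{H^1}² → 1. Hence the optimal constant is α = 1.
Therefore α = 1.


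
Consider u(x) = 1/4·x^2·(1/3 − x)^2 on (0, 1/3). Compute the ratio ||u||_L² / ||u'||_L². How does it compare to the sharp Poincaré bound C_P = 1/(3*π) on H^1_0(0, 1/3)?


||u||_L² / ||u'||_L² = sqrt(3)/18 < C_P = 1/(3*π).

u(x) = 1/4·x^2·(1/3 − x)^2, so u'(x) = x*(x^2 - x/2 + 1/18).
u(x) = 1/4·x^2·(1/3 − x)^2 vanishes at x = 0 and x = 1/3, so u ∈ H^1_0(0, 1/3). Differentiate via the product rule and integrate the resulting polynomials term by term.
  ∫_0^1/3 u² dx = ∫_0^1/3 (x^8/16 - x^7/12 + x^6/24 - x^5/108 + x^4/1296) dx. Term by term:
    ∫_0^1/3 x^8/16 dx = 1/2834352;  ∫_0^1/3 -x^7/12 dx = -1/629856;  ∫_0^1/3 x^6/24 dx = 1/367416;
    ∫_0^1/3 -x^5/108 dx = -1/472392;  ∫_0^1/3 x^4/1296 dx = 1/1574640.
  Sum: 1/2834352 − 1/629856 + 1/367416 − 1/472392 + 1/1574640 = 1/198404640.
  ∫_0^1/3 (u')² dx = ∫_0^1/3 (x^6 - x^5 + 13*x^4/36 - x^3/18 + x^2/324) dx. Term by term:
    ∫_0^1/3 x^6 dx = 1/15309;  ∫_0^1/3 -x^5 dx = -1/4374;  ∫_0^1/3 13*x^4/36 dx = 13/43740;
    ∫_0^1/3 -x^3/18 dx = -1/5832;  ∫_0^1/3 x^2/324 dx = 1/26244.
  Sum: 1/15309 − 1/4374 + 13/43740 − 1/5832 + 1/26244 = 1/1837080.
∫_0^1/3 u² dx = 1/198404640, so ||u||_L² = sqrt(210)/204120.
∫_0^1/3 (u')² dx = 1/1837080, so ||u'||_L² = sqrt(70)/11340.
Ratio ||u||_L² / ||u'||_L² = sqrt(3)/18.
Sharp Poincaré constant on H^1_0(0, 1/3) is C_P = L/π = 1/(3*π), achieved by sin(3*π·x).
A polynomial bump cannot attain the sharp Poincaré constant (only the first sine eigenfunction does), so the ratio is strictly less than C_P, consistent with ||u||_L² ≤ C_P ||u'||_L².


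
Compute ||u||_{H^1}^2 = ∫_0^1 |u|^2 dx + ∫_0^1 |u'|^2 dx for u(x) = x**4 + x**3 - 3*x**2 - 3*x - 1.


||u||_{H^1}^2 = 34439/1260

The H^1 norm (squared) on an interval (0, L) is
  ||u||_{H^1}^2 = ∫_0^L u(x)^2 dx + ∫_0^L u'(x)^2 dx.
Compute u'(x) = 4*x**3 + 3*x**2 - 6*x - 3.
Then u(x)^2 = x**8 + 2*x**7 - 5*x**6 - 12*x**5 + x**4 + 16*x**3 + 15*x**2 + 6*x + 1 and u'(x)^2 = 16*x**6 + 24*x**5 - 39*x**4 - 60*x**3 + 18*x**2 + 36*x + 9.
Integrate each monomial from 0 to 1 using ∫_0^1 c·x^n dx = c·1^(n+1)/(n+1):
  ∫_0^1 u(x)^2 dx = ∫_0^1 (x^8 + 2*x^7 - 5*x^6 - 12*x^5 + x^4 + 16*x^3 + 15*x^2 + 6*x + 1) dx. Term by term:
    ∫_0^1 x^8 dx = 1/9;  ∫_0^1 2*x^7 dx = 1/4;  ∫_0^1 -5*x^6 dx = -5/7;
    ∫_0^1 -12*x^5 dx = -2;  ∫_0^1 x^4 dx = 1/5;  ∫_0^1 16*x^3 dx = 4;
    ∫_0^1 15*x^2 dx = 5;  ∫_0^1 6*x dx = 3;  ∫_0^1 1 dx = 1.
  Sum: 1/9 + 1/4 − 5/7 − 2 + 1/5 + 4 + 5 + 3 + 1 = 13667/1260.
  ∫_0^1 u'(x)^2 dx = ∫_0^1 (16*x^6 + 24*x^5 - 39*x^4 - 60*x^3 + 18*x^2 + 36*x + 9) dx. Term by term:
    ∫_0^1 16*x^6 dx = 16/7;  ∫_0^1 24*x^5 dx = 4;  ∫_0^1 -39*x^4 dx = -39/5;
    ∫_0^1 -60*x^3 dx = -15;  ∫_0^1 18*x^2 dx = 6;  ∫_0^1 36*x dx = 18;
    ∫_0^1 9 dx = 9.
  Sum: 16/7 + 4 − 39/5 − 15 + 6 + 18 + 9 = 577/35.
Adding: ||u||_{H^1}^2 = 13667/1260 + 577/35 = 34439/1260.


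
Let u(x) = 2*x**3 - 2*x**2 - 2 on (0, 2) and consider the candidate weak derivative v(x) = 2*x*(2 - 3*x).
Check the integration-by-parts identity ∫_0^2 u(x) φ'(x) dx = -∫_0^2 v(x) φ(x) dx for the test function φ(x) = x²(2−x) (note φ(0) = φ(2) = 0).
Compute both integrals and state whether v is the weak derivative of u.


LHS = -32/5, RHS = 32/5. No, v is not the weak derivative of u.

u(x) = 2*x**3 - 2*x**2 - 2, classical derivative u'(x) = 6*x**2 - 4*x.
φ(x) = x²(2−x), so φ'(x) = x*(4 - 3*x).
Note φ(0) = φ(2) = 0, so the boundary term u·φ vanishes.
LHS = ∫_0^2 u(x) φ'(x) dx = ∫_0^2 (-6*x^5 + 14*x^4 - 8*x^3 + 6*x^2 - 8*x) dx. Term by term:
  ∫_0^2 -6*x^5 dx = -64;  ∫_0^2 14*x^4 dx = 448/5;  ∫_0^2 -8*x^3 dx = -32;
  ∫_0^2 6*x^2 dx = 16;  ∫_0^2 -8*x dx = -16.
Sum: -64 + 448/5 − 32 + 16 − 16 = -32/5.
So LHS = -32/5.
∫_0^2 v(x) φ(x) dx = ∫_0^2 (6*x^5 - 16*x^4 + 8*x^3) dx. Term by term:
  ∫_0^2 6*x^5 dx = 64;  ∫_0^2 -16*x^4 dx = -512/5;  ∫_0^2 8*x^3 dx = 32.
Sum: 64 − 512/5 + 32 = -32/5.
So RHS = -∫_0^2 v(x) φ(x) dx = 32/5.
LHS − RHS = -64/5 ≠ 0, so the identity fails.
(For a valid weak derivative the identity must hold for EVERY test function, in particular this one. The failure shows v is NOT the weak derivative of u.)
Correct weak derivative would be u'(x) = 6*x**2 - 4*x.


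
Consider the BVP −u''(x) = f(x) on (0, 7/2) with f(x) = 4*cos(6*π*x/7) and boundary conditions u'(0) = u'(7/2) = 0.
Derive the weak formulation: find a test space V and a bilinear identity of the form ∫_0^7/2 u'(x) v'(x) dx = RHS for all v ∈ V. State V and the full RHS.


V = H^1(0, 7/2) (no boundary constraint on v; u is determined up to an additive constant); weak form: ∫_0^7/2 u'v' dx = ∫_0^7/2 (4*cos(6*π*x/7)) v dx for all v ∈ V.

Multiply both sides by a test function v and integrate from 0 to 7/2:
  ∫_0^7/2 −u''(x) v(x) dx = ∫_0^7/2 f(x) v(x) dx.
Integrate the LHS by parts once:
  ∫_0^7/2 −u'' v dx = −[u'(x) v(x)]_0^7/2 + ∫_0^7/2 u'(x) v'(x) dx.
Thus ∫_0^7/2 u'(x) v'(x) dx = ∫_0^7/2 f(x) v(x) dx + [u'(x) v(x)]_0^7/2.
Choose V so that boundary terms are either known or forced to vanish.
u has homogeneous Neumann: u'(0) = u'(7/2) = 0. So [u' v]_0^7/2 = 0·v(7/2) − 0·v(0) = 0 for any v; take V = H^1(0, 7/2).
Weak formulation: find u (satisfying any essential BC) such that ∫_0^7/2 u'(x) v'(x) dx = ∫_0^7/2 f v dx for all v ∈ V (homogeneous Neumann, so boundary terms vanish).
Substituting f(x) = 4*cos(6*π*x/7), the right-hand side is ∫_0^7/2 (4*cos(6*π*x/7)) v dx.
Compatibility check (pure Neumann): taking v ≡ 1 ∈ V gives 0 = ∫_0^7/2 f dx + (0) − (0), i.e. ∫_0^7/2 f dx must equal u'(0) − u'(7/2) = 0. Indeed ∫_0^7/2 (4*cos(6*π*x/7)) dx = 0, so the data are compatible. The solution is then unique only up to an additive constant (fix it e.g. by requiring ∫_0^7/2 u dx = 0).


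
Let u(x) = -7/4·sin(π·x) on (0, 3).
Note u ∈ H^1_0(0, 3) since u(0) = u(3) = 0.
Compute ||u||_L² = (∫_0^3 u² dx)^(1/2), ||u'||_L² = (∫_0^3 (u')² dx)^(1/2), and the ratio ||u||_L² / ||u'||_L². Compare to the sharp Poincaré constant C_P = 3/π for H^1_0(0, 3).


||u||_L² / ||u'||_L² = 1/π < C_P = 3/π.

u(x) = -7/4·sin(π·x), so u'(x) = -7*π*cos(π*x)/4.
Writing u(x) = A·sin(kπx/L) with A = -7/4 and k = 3, use ∫_0^L sin²(kπx/L) dx = L/2 and ∫_0^L cos²(kπx/L) dx = L/2.
u² = 49/16·sin²(π·x) and (u')² = 49*π^2/16·cos²(π·x), and each of sin², cos² integrates to L/2 = 3/2 over (0, 3).
∫_0^3 u² dx = 147/32, so ||u||_L² = 7*sqrt(6)/8.
∫_0^3 (u')² dx = 147*π^2/32, so ||u'||_L² = 7*sqrt(6)*π/8.
Ratio ||u||_L² / ||u'||_L² = 1/π.
Sharp Poincaré constant on H^1_0(0, 3) is C_P = L/π = 3/π, achieved by sin(π/3·x).
This is the k = 3 harmonic; the ratio L/(kπ) is strictly less than C_P = L/π, consistent with the sharp inequality ||u||_L² ≤ C_P ||u'||_L².


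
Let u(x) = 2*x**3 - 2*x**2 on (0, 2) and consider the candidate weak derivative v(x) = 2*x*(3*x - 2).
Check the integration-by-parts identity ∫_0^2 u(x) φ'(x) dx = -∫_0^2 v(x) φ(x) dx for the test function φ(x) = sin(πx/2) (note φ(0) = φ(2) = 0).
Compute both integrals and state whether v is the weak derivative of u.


LHS = -32/π + 192/π^3, RHS = -32/π + 192/π^3. Yes, v = u' weakly.

u(x) = 2*x**3 - 2*x**2, classical derivative u'(x) = 6*x**2 - 4*x.
φ(x) = sin(πx/2), so φ'(x) = π*cos(π*x/2)/2.
Note φ(0) = φ(2) = 0, so the boundary term u·φ vanishes.
LHS = ∫_0^2 u(x) φ'(x) dx = ∫_0^2 (π*x^3*cos(π*x/2) - π*x^2*cos(π*x/2)) dx. Term by term:
  ∫_0^2 π*x^3*cos(π*x/2) dx = -48/π + 192/π^3;  ∫_0^2 -π*x^2*cos(π*x/2) dx = 16/π.
Sum: -48/π + 192/π^3 + 16/π = -32/π + 192/π^3.
So LHS = -32/π + 192/π^3.
∫_0^2 v(x) φ(x) dx = ∫_0^2 (6*x^2*sin(π*x/2) - 4*x*sin(π*x/2)) dx. Term by term:
  ∫_0^2 -4*x*sin(π*x/2) dx = -16/π;  ∫_0^2 6*x^2*sin(π*x/2) dx = -192/π^3 + 48/π.
Sum: -16/π + -192/π^3 + 48/π = -192/π^3 + 32/π.
So RHS = -∫_0^2 v(x) φ(x) dx = -32/π + 192/π^3.
LHS = RHS, so the identity holds for this test φ.
Moreover u is smooth here and v(x) = u'(x) = 6*x**2 - 4*x pointwise, so the identity holds for every test function. Hence v is the weak derivative of u.


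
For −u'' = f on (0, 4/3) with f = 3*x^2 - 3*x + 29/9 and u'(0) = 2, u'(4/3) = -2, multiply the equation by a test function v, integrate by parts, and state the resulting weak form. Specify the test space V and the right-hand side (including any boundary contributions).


V = H^1(0, 4/3) (v unrestricted at boundary; u is determined up to an additive constant); weak form: ∫_0^4/3 u'v' dx = ∫_0^4/3 (3*x^2 - 3*x + 29/9) v dx − 2·v(4/3) − 2·v(0) for all v ∈ V.

Multiply both sides by a test function v and integrate from 0 to 4/3:
  ∫_0^4/3 −u''(x) v(x) dx = ∫_0^4/3 f(x) v(x) dx.
Integrate the LHS by parts once:
  ∫_0^4/3 −u'' v dx = −[u'(x) v(x)]_0^4/3 + ∫_0^4/3 u'(x) v'(x) dx.
Thus ∫_0^4/3 u'(x) v'(x) dx = ∫_0^4/3 f(x) v(x) dx + [u'(x) v(x)]_0^4/3.
Choose V so that boundary terms are either known or forced to vanish.
u has inhomogeneous Neumann u'(0) = 2, u'(4/3) = -2. [u' v]_0^4/3 = (-2)·v(4/3) − (2)·v(0) = − 2·v(4/3) − 2·v(0). Take V = H^1(0, 4/3); boundary term becomes part of RHS.
Weak formulation: find u (satisfying any essential BC) such that ∫_0^4/3 u'(x) v'(x) dx = ∫_0^4/3 f v dx − 2·v(4/3) − 2·v(0) for all v ∈ V (Neumann data are natural BCs: they enter the RHS as boundary terms).
Substituting f(x) = 3*x^2 - 3*x + 29/9, the right-hand side is ∫_0^4/3 (3*x^2 - 3*x + 29/9) v dx − 2·v(4/3) − 2·v(0).
Compatibility check (pure Neumann): taking v ≡ 1 ∈ V gives 0 = ∫_0^4/3 f dx + (-2) − (2), i.e. ∫_0^4/3 f dx must equal u'(0) − u'(4/3) = 4. Indeed ∫_0^4/3 (3*x^2 - 3*x + 29/9) dx = 4, so the data are compatible. The solution is then unique only up to an additive constant (fix it e.g. by requiring ∫_0^4/3 u dx = 0).


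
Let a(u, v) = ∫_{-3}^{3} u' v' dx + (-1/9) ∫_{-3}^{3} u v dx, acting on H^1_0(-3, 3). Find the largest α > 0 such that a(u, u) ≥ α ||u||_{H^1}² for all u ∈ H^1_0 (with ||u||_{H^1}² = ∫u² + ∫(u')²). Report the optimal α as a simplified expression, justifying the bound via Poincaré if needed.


α = (-4 + π^2)/(π^2 + 36)

Coercivity of a(·,·) on H^1_0(-3, 3) means a(u, u) ≥ α ||u||_{H^1}² for every u ∈ H^1_0.
The interval has length L = 6, and Poincaré/coercivity depend only on L. Here a(u, u) = ∫(u')² + (-1/9)·∫u².
Here c = -1/9 < 0 with |c| < (π/L)² = π^2/36, so coercivity still holds. The condition a(u,u) ≥ α||u||_{H^1}² reads (1−α)∫(u')² ≥ (α−c)∫u². Any admissible α is ≤ 1 (rapidly oscillating u have ∫u²/∫(u')² → 0), and α = 1 would force 0 ≥ (1−c)∫u², impossible since c < 1; so 1−α > 0. By the sharp Poincaré inequality on H^1_0 of an interval of length L, ∫(u')² ≥ (π/L)²∫u² with equality for the first sine mode sin(π(x−x₀)/L) (x₀ the left endpoint), so the inequality holds for all u iff (1−α)(π/L)² ≥ α − c, i.e. α ≤ ((π/L)² + c)/((π/L)² + 1) = (1 + c(L/π)²)/(1 + (L/π)²). (Direct route, valid since c ≤ 0: Poincaré gives c∫u² ≥ c(L/π)²∫(u')², so a(u,u) ≥ (1 + c(L/π)²)∫(u')², while ||u||_{H^1}² ≤ (1 + (L/π)²)∫(u')²; dividing yields the same α.) With (π/L)² = π^2/36 and c = -1/9, the largest admissible constant is α = ((π/L)² + c)/((π/L)² + 1).
Simplifying, α = (-4 + π^2)/(π^2 + 36).


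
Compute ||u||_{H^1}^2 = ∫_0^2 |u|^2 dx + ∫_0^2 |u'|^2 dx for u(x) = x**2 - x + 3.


||u||_{H^1}^2 = 416/15

The H^1 norm (squared) on an interval (0, L) is
  ||u||_{H^1}^2 = ∫_0^L u(x)^2 dx + ∫_0^L u'(x)^2 dx.
Compute u'(x) = 2*x - 1.
Then u(x)^2 = x**4 - 2*x**3 + 7*x**2 - 6*x + 9 and u'(x)^2 = 4*x**2 - 4*x + 1.
Integrate each monomial from 0 to 2 using ∫_0^2 c·x^n dx = c·2^(n+1)/(n+1):
  ∫_0^2 u(x)^2 dx = ∫_0^2 (x^4 - 2*x^3 + 7*x^2 - 6*x + 9) dx. Term by term:
    ∫_0^2 x^4 dx = 32/5;  ∫_0^2 -2*x^3 dx = -8;  ∫_0^2 7*x^2 dx = 56/3;
    ∫_0^2 -6*x dx = -12;  ∫_0^2 9 dx = 18.
  Sum: 32/5 − 8 + 56/3 − 12 + 18 = 346/15.
  ∫_0^2 u'(x)^2 dx = ∫_0^2 (4*x^2 - 4*x + 1) dx. Term by term:
    ∫_0^2 4*x^2 dx = 32/3;  ∫_0^2 -4*x dx = -8;  ∫_0^2 1 dx = 2.
  Sum: 32/3 − 8 + 2 = 14/3.
Adding: ||u||_{H^1}^2 = 346/15 + 14/3 = 416/15.


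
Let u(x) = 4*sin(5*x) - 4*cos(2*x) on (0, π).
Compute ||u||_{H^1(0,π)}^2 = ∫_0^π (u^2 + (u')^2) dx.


||u||_{H^1(0,π)}^2 = -1600/21 + 248*π

u'(x) = 8*sin(2*x) + 20*cos(5*x).
Expand u² and (u')² and integrate term by term on (0, π), using: for integers n ≥ 1, ∫_0^π sin²(nx) dx = ∫_0^π cos²(nx) dx = π/2; for n ≠ n', ∫_0^π sin(nx)sin(n'x) dx = ∫_0^π cos(nx)cos(n'x) dx = 0; and by product-to-sum, ∫_0^π sin(nx)cos(n'x) dx = ½∫_0^π [sin((n+n')x) + sin((n−n')x)] dx, which is 0 when n+n' is even and 2n/(n²−n'²) when n+n' is odd (it need not vanish on (0, π)).
  u² squared terms: (-4)²·∫cos(2x)² dx = 16·π/2 = 8*π;  (4)²·∫sin(5x)² dx = 16·π/2 = 8*π.
  u² cross terms: 2·(-4)·(4)·∫cos(2x)·sin(5x) dx = -32·(10/21) = -320/21.
  So ∫_0^π u² dx = 8*π + 8*π − 320/21 = -320/21 + 16*π.
  (u')² squared terms: (8)²·∫sin(2x)² dx = 64·π/2 = 32*π;  (20)²·∫cos(5x)² dx = 400·π/2 = 200*π.
  (u')² cross terms: 2·(8)·(20)·∫sin(2x)·cos(5x) dx = 320·(-4/21) = -1280/21.
  So ∫_0^π (u')² dx = 32*π + 200*π − 1280/21 = -1280/21 + 232*π.
||u||_{H^1}^2 = (-320/21 + 16*π) + (-1280/21 + 232*π) = -1600/21 + 248*π.


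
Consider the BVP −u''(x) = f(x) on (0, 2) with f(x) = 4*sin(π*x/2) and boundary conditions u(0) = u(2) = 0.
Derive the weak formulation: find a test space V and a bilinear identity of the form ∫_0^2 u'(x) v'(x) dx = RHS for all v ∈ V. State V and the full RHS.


V = H^1_0(0, 2) (so v(0) = v(2) = 0); weak form: ∫_0^2 u'v' dx = ∫_0^2 (4*sin(π*x/2)) v dx for all v ∈ V.

Multiply both sides by a test function v and integrate from 0 to 2:
  ∫_0^2 −u''(x) v(x) dx = ∫_0^2 f(x) v(x) dx.
Integrate the LHS by parts once:
  ∫_0^2 −u'' v dx = −[u'(x) v(x)]_0^2 + ∫_0^2 u'(x) v'(x) dx.
Thus ∫_0^2 u'(x) v'(x) dx = ∫_0^2 f(x) v(x) dx + [u'(x) v(x)]_0^2.
Choose V so that boundary terms are either known or forced to vanish.
u is Dirichlet: u(0) = u(2) = 0. Let V = H^1_0(0, 2); then v(0) = v(2) = 0, and [u' v]_0^2 = 0.
Weak formulation: find u (satisfying any essential BC) such that ∫_0^2 u'(x) v'(x) dx = ∫_0^2 f v dx for all v ∈ V.
Substituting f(x) = 4*sin(π*x/2), the right-hand side is ∫_0^2 (4*sin(π*x/2)) v dx.


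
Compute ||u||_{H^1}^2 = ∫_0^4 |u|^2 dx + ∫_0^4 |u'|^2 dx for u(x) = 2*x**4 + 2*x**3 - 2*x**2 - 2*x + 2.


||u||_{H^1}^2 = 115895072/315

The H^1 norm (squared) on an interval (0, L) is
  ||u||_{H^1}^2 = ∫_0^L u(x)^2 dx + ∫_0^L u'(x)^2 dx.
Compute u'(x) = 8*x**3 + 6*x**2 - 4*x - 2.
Then u(x)^2 = 4*x**8 + 8*x**7 - 4*x**6 - 16*x**5 + 4*x**4 + 16*x**3 - 4*x**2 - 8*x + 4 and u'(x)^2 = 64*x**6 + 96*x**5 - 28*x**4 - 80*x**3 - 8*x**2 + 16*x + 4.
Integrate each monomial from 0 to 4 using ∫_0^4 c·x^n dx = c·4^(n+1)/(n+1):
  ∫_0^4 u(x)^2 dx = ∫_0^4 (4*x^8 + 8*x^7 - 4*x^6 - 16*x^5 + 4*x^4 + 16*x^3 - 4*x^2 - 8*x + 4) dx. Term by term:
    ∫_0^4 4*x^8 dx = 1048576/9;  ∫_0^4 8*x^7 dx = 65536;  ∫_0^4 -4*x^6 dx = -65536/7;
    ∫_0^4 -16*x^5 dx = -32768/3;  ∫_0^4 4*x^4 dx = 4096/5;  ∫_0^4 16*x^3 dx = 1024;
    ∫_0^4 -4*x^2 dx = -256/3;  ∫_0^4 -8*x dx = -64;  ∫_0^4 4 dx = 16.
  Sum: 1048576/9 + 65536 − 65536/7 − 32768/3 + 4096/5 + 1024 − 256/3 − 64 + 16 = 51492848/315.
  ∫_0^4 u'(x)^2 dx = ∫_0^4 (64*x^6 + 96*x^5 - 28*x^4 - 80*x^3 - 8*x^2 + 16*x + 4) dx. Term by term:
    ∫_0^4 64*x^6 dx = 1048576/7;  ∫_0^4 96*x^5 dx = 65536;  ∫_0^4 -28*x^4 dx = -28672/5;
    ∫_0^4 -80*x^3 dx = -5120;  ∫_0^4 -8*x^2 dx = -512/3;  ∫_0^4 16*x dx = 128;
    ∫_0^4 4 dx = 16.
  Sum: 1048576/7 + 65536 − 28672/5 − 5120 − 512/3 + 128 + 16 = 21467408/105.
Adding: ||u||_{H^1}^2 = 51492848/315 + 21467408/105 = 115895072/315.
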